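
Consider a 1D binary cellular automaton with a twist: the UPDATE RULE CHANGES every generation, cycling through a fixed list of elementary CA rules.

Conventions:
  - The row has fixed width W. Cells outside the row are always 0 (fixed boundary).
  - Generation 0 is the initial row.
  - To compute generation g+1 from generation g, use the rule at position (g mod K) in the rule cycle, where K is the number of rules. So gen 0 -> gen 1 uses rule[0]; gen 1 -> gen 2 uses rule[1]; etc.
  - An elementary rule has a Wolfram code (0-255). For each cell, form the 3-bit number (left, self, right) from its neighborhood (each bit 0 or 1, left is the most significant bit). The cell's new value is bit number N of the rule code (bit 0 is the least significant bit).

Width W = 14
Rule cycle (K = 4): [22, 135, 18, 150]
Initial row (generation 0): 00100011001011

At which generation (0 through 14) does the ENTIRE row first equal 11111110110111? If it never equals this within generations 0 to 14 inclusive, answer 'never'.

Answer: never

Derivation:
Gen 0: 00100011001011
Gen 1 (rule 22): 01110100111000
Gen 2 (rule 135): 10100101010011
Gen 3 (rule 18): 00011000001100
Gen 4 (rule 150): 00100100010010
Gen 5 (rule 22): 01111110111111
Gen 6 (rule 135): 10111100011110
Gen 7 (rule 18): 00000010100001
Gen 8 (rule 150): 00000110110011
Gen 9 (rule 22): 00001000001100
Gen 10 (rule 135): 11111011110001
Gen 11 (rule 18): 00000000001010
Gen 12 (rule 150): 00000000011011
Gen 13 (rule 22): 00000000100000
Gen 14 (rule 135): 11111111101111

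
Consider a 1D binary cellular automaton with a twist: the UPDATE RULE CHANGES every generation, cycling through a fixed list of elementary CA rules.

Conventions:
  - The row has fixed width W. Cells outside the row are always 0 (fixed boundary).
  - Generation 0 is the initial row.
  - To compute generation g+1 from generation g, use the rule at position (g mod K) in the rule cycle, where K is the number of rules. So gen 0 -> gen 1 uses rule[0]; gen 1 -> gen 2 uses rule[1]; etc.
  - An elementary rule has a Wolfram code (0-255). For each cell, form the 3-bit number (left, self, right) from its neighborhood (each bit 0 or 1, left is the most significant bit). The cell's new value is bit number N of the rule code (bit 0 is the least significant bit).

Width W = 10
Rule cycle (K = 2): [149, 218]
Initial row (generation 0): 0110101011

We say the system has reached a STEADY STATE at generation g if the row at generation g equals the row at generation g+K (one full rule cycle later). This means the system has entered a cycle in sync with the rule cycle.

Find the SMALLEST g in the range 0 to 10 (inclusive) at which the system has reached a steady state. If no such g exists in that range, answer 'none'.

Gen 0: 0110101011
Gen 1 (rule 149): 0000101000
Gen 2 (rule 218): 0001000100
Gen 3 (rule 149): 1101110111
Gen 4 (rule 218): 1101110111
Gen 5 (rule 149): 0000100010
Gen 6 (rule 218): 0001010101
Gen 7 (rule 149): 1101010101
Gen 8 (rule 218): 1100000000
Gen 9 (rule 149): 0011111111
Gen 10 (rule 218): 0111111111
Gen 11 (rule 149): 0011111110
Gen 12 (rule 218): 0111111111

Answer: 10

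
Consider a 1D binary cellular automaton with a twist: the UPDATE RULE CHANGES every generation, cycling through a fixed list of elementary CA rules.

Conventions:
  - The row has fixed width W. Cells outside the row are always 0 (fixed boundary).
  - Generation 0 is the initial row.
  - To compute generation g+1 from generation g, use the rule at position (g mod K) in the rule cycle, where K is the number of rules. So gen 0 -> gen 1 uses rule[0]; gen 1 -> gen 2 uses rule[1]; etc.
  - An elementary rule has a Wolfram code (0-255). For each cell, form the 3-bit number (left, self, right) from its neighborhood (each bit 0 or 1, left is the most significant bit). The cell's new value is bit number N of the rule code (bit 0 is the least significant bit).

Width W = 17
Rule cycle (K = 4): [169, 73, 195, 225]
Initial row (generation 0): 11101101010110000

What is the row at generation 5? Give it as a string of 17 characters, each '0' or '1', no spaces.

Gen 0: 11101101010110000
Gen 1 (rule 169): 11011010101100111
Gen 2 (rule 73): 11011000001100101
Gen 3 (rule 195): 01001011110101000
Gen 4 (rule 225): 00000101111010011
Gen 5 (rule 169): 11110011110100010

Answer: 11110011110100010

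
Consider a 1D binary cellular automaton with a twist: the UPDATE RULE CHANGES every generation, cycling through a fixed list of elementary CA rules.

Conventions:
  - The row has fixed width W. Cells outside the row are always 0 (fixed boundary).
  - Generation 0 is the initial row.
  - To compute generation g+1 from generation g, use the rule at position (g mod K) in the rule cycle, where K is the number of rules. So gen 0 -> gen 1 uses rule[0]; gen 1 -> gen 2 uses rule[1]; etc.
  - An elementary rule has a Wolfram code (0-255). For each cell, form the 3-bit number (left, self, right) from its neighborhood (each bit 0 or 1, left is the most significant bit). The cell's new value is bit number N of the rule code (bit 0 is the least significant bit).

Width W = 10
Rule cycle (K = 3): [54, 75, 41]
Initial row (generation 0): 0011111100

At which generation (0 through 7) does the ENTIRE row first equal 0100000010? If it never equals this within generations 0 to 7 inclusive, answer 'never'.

Gen 0: 0011111100
Gen 1 (rule 54): 0100000010
Gen 2 (rule 75): 1001111100
Gen 3 (rule 41): 0001000001
Gen 4 (rule 54): 0011100011
Gen 5 (rule 75): 1110101111
Gen 6 (rule 41): 1001011000
Gen 7 (rule 54): 1111100100

Answer: 1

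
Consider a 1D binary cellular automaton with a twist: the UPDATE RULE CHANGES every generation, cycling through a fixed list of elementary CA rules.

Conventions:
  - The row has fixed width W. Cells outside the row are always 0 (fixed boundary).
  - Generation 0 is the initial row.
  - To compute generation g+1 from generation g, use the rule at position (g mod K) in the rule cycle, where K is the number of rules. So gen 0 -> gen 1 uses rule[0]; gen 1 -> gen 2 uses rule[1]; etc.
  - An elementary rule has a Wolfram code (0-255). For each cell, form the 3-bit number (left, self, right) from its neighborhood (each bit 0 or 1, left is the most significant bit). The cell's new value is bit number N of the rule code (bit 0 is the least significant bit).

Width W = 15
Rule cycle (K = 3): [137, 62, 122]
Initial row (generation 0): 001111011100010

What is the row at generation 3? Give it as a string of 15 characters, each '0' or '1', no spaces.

Gen 0: 001111011100010
Gen 1 (rule 137): 101110011001000
Gen 2 (rule 62): 111001110111100
Gen 3 (rule 122): 101111011100110

Answer: 101111011100110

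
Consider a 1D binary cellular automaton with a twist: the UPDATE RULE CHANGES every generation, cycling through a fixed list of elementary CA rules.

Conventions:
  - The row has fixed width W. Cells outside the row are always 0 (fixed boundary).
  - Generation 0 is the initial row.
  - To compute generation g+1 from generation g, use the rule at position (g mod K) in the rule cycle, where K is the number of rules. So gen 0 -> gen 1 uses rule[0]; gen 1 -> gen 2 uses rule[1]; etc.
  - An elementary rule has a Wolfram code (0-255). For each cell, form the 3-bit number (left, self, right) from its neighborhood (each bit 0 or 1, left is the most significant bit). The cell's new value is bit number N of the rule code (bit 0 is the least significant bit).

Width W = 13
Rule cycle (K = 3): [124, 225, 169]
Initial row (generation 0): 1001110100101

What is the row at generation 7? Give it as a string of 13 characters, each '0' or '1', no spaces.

Gen 0: 1001110100101
Gen 1 (rule 124): 1101011110111
Gen 2 (rule 225): 0110101111011
Gen 3 (rule 169): 0101011110110
Gen 4 (rule 124): 0111110011111
Gen 5 (rule 225): 0011110001111
Gen 6 (rule 169): 1011100101110
Gen 7 (rule 124): 1110110111011

Answer: 1110110111011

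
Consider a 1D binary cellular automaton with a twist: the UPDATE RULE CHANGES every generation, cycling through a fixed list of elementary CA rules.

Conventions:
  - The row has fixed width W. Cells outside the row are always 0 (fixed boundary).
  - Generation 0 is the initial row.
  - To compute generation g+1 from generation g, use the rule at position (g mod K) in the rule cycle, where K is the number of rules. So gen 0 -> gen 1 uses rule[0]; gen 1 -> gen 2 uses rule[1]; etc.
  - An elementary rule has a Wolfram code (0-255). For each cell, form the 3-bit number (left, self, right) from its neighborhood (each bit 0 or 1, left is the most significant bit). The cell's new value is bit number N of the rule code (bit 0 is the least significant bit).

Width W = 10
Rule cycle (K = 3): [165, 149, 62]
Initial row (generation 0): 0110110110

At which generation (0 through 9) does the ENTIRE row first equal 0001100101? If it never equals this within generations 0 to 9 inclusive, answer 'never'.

Answer: never

Derivation:
Gen 0: 0110110110
Gen 1 (rule 165): 0001001000
Gen 2 (rule 149): 1101101111
Gen 3 (rule 62): 1011011000
Gen 4 (rule 165): 1100100011
Gen 5 (rule 149): 0010111000
Gen 6 (rule 62): 0111100100
Gen 7 (rule 165): 0011000101
Gen 8 (rule 149): 1000110101
Gen 9 (rule 62): 1101101111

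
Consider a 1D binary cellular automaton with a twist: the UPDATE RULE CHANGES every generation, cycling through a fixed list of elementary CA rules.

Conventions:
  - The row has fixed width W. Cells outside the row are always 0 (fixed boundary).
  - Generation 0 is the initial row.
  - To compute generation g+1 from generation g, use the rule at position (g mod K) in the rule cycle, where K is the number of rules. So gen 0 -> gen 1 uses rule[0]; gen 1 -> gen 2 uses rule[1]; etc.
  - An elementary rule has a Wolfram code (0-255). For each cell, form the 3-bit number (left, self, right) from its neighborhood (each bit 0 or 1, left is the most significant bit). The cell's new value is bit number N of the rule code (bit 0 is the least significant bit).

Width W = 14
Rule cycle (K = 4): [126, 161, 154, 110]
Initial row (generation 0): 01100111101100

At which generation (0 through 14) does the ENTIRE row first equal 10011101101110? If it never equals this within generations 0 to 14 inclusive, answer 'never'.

Gen 0: 01100111101100
Gen 1 (rule 126): 11111100111110
Gen 2 (rule 161): 01111000011100
Gen 3 (rule 154): 11110100111010
Gen 4 (rule 110): 10011101101110
Gen 5 (rule 126): 11110111111011
Gen 6 (rule 161): 01101011110100
Gen 7 (rule 154): 11000011100010
Gen 8 (rule 110): 11000110100110
Gen 9 (rule 126): 11101111111111
Gen 10 (rule 161): 01010111111110
Gen 11 (rule 154): 10000111111101
Gen 12 (rule 110): 10001100000111
Gen 13 (rule 126): 11011110001101
Gen 14 (rule 161): 00101100100010

Answer: 4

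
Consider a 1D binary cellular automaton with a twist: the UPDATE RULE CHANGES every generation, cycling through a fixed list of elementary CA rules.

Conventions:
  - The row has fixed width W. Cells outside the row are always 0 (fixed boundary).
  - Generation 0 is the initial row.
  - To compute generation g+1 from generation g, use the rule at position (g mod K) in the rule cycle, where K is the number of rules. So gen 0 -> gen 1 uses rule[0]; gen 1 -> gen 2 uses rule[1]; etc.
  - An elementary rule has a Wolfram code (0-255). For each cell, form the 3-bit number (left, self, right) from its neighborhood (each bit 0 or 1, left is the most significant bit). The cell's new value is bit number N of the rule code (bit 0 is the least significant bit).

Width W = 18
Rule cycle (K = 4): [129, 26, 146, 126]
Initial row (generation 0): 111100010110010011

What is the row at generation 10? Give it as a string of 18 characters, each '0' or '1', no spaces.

Gen 0: 111100010110010011
Gen 1 (rule 129): 011001000000000000
Gen 2 (rule 26): 110110100000000000
Gen 3 (rule 146): 000000010000000000
Gen 4 (rule 126): 000000111000000000
Gen 5 (rule 129): 111110010011111111
Gen 6 (rule 26): 100001101110000000
Gen 7 (rule 146): 010010000101000000
Gen 8 (rule 126): 111111001111100000
Gen 9 (rule 129): 011110000111001111
Gen 10 (rule 26): 110001001100111000

Answer: 110001001100111000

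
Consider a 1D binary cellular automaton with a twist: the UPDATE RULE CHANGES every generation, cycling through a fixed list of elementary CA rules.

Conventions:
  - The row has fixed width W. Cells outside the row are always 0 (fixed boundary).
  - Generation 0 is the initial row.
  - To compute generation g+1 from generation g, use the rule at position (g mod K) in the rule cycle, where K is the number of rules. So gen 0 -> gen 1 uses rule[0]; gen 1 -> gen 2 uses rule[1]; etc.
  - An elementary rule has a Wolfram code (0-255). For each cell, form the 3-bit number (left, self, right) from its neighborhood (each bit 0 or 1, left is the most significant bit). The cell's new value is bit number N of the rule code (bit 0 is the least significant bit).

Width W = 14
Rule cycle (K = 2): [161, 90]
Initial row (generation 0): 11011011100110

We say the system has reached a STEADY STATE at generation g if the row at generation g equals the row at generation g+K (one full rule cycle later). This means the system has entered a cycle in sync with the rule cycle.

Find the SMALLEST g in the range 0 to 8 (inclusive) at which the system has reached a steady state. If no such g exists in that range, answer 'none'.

Gen 0: 11011011100110
Gen 1 (rule 161): 00100101000000
Gen 2 (rule 90): 01011000100000
Gen 3 (rule 161): 00100010001111
Gen 4 (rule 90): 01010101011001
Gen 5 (rule 161): 00101010100000
Gen 6 (rule 90): 01000000010000
Gen 7 (rule 161): 00011111000111
Gen 8 (rule 90): 00110001101101
Gen 9 (rule 161): 10000100010010
Gen 10 (rule 90): 01001010101101

Answer: none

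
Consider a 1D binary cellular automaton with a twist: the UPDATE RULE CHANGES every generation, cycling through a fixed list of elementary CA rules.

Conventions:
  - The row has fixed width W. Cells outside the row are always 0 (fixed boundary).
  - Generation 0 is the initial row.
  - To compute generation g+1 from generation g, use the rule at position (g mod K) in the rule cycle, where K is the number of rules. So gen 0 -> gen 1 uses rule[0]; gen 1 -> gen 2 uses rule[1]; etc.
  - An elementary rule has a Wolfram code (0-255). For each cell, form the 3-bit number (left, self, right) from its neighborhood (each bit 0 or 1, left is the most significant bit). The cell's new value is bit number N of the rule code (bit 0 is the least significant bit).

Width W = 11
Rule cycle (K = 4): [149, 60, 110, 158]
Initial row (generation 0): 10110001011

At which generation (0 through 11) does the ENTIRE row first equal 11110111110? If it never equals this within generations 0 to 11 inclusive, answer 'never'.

Gen 0: 10110001011
Gen 1 (rule 149): 10001101000
Gen 2 (rule 60): 11001011100
Gen 3 (rule 110): 11011110100
Gen 4 (rule 158): 10011100110
Gen 5 (rule 149): 11001010001
Gen 6 (rule 60): 10101111001
Gen 7 (rule 110): 11111001011
Gen 8 (rule 158): 11110111010
Gen 9 (rule 149): 01100010011
Gen 10 (rule 60): 01010011010
Gen 11 (rule 110): 11110111110

Answer: 11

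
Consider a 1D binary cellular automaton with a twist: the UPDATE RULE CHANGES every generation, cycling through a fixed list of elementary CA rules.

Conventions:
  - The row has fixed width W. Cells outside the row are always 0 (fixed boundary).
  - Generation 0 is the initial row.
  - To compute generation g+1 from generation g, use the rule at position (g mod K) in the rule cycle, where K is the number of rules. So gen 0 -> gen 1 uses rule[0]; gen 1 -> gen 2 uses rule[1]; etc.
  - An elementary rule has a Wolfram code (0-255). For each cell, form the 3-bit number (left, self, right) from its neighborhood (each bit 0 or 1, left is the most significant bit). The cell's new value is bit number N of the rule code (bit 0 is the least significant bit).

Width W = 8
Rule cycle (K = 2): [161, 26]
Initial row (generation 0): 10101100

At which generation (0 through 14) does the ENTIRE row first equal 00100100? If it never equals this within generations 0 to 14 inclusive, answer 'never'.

Answer: 3

Derivation:
Gen 0: 10101100
Gen 1 (rule 161): 01010001
Gen 2 (rule 26): 10001010
Gen 3 (rule 161): 00100100
Gen 4 (rule 26): 01011010
Gen 5 (rule 161): 00100100
Gen 6 (rule 26): 01011010
Gen 7 (rule 161): 00100100
Gen 8 (rule 26): 01011010
Gen 9 (rule 161): 00100100
Gen 10 (rule 26): 01011010
Gen 11 (rule 161): 00100100
Gen 12 (rule 26): 01011010
Gen 13 (rule 161): 00100100
Gen 14 (rule 26): 01011010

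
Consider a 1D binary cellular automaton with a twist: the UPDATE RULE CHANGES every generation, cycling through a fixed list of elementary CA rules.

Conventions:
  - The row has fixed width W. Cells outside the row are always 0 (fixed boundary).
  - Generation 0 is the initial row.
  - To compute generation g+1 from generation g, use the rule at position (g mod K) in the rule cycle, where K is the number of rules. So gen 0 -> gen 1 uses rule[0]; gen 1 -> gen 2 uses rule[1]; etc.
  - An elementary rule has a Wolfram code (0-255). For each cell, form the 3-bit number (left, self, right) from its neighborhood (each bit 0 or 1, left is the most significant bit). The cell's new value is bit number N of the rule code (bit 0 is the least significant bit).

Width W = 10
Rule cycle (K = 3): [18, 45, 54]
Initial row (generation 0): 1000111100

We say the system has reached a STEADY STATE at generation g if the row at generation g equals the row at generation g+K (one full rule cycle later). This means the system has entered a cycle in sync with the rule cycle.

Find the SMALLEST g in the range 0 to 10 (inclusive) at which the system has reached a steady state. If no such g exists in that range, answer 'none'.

Gen 0: 1000111100
Gen 1 (rule 18): 0101000010
Gen 2 (rule 45): 0111011010
Gen 3 (rule 54): 1000100111
Gen 4 (rule 18): 0101011000
Gen 5 (rule 45): 0111110011
Gen 6 (rule 54): 1000001100
Gen 7 (rule 18): 0100010010
Gen 8 (rule 45): 0101010010
Gen 9 (rule 54): 1111111111
Gen 10 (rule 18): 0000000000
Gen 11 (rule 45): 1111111111
Gen 12 (rule 54): 0000000000
Gen 13 (rule 18): 0000000000

Answer: 10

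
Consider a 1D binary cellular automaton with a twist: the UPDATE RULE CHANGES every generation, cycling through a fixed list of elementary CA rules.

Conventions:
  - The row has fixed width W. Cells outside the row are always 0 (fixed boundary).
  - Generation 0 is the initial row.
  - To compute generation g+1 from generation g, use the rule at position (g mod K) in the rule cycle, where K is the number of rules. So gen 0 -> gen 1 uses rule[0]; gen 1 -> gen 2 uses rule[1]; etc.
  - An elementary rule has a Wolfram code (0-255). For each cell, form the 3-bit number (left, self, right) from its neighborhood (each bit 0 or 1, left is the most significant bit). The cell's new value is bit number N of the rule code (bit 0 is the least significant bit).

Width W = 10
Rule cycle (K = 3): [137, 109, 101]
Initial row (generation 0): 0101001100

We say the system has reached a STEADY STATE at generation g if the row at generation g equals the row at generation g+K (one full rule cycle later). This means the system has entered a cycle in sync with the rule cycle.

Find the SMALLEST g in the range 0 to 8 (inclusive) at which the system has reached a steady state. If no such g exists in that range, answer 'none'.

Gen 0: 0101001100
Gen 1 (rule 137): 0000001001
Gen 2 (rule 109): 1111101001
Gen 3 (rule 101): 0000111001
Gen 4 (rule 137): 1110110000
Gen 5 (rule 109): 1011110111
Gen 6 (rule 101): 1100011001
Gen 7 (rule 137): 1001010000
Gen 8 (rule 109): 1001110111
Gen 9 (rule 101): 1000011001
Gen 10 (rule 137): 0011010000
Gen 11 (rule 109): 1011110111

Answer: none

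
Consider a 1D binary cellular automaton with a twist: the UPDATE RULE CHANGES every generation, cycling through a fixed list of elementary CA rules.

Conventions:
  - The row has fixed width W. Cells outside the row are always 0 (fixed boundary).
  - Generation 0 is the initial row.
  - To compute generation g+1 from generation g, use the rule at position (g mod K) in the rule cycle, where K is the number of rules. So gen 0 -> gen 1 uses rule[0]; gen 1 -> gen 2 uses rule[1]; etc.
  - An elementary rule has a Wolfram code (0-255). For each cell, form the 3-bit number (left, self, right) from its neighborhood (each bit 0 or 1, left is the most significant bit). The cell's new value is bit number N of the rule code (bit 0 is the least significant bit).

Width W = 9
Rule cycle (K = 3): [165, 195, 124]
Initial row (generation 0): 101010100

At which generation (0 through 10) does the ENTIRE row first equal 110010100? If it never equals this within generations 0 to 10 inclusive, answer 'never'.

Answer: never

Derivation:
Gen 0: 101010100
Gen 1 (rule 165): 111111101
Gen 2 (rule 195): 011111100
Gen 3 (rule 124): 010000110
Gen 4 (rule 165): 010110000
Gen 5 (rule 195): 100010111
Gen 6 (rule 124): 110011101
Gen 7 (rule 165): 000001011
Gen 8 (rule 195): 111110001
Gen 9 (rule 124): 100011001
Gen 10 (rule 165): 101000001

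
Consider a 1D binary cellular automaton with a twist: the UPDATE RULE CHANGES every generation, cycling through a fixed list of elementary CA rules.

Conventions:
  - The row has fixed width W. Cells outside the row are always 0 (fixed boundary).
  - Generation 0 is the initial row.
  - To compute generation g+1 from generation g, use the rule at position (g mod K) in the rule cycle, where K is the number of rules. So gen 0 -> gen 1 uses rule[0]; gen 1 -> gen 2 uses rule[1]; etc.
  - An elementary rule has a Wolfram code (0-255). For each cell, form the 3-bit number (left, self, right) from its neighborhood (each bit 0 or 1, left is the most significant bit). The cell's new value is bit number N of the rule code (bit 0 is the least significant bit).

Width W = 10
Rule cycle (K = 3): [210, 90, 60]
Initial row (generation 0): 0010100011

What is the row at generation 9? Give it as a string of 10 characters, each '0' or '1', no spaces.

Gen 0: 0010100011
Gen 1 (rule 210): 0100010101
Gen 2 (rule 90): 1010100000
Gen 3 (rule 60): 1111110000
Gen 4 (rule 210): 0111111000
Gen 5 (rule 90): 1100001100
Gen 6 (rule 60): 1010001010
Gen 7 (rule 210): 0001010001
Gen 8 (rule 90): 0010001010
Gen 9 (rule 60): 0011001111

Answer: 0011001111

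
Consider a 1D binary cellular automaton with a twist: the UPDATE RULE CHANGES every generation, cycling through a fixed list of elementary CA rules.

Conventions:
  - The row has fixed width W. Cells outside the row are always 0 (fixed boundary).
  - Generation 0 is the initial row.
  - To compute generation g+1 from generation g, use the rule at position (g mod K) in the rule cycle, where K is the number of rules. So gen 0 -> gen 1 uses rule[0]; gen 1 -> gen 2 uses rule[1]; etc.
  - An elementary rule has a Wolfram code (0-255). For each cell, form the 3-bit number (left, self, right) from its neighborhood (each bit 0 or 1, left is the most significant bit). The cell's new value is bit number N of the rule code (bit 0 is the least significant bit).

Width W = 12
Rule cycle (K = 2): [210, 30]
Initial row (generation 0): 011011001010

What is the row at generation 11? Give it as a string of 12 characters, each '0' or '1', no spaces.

Gen 0: 011011001010
Gen 1 (rule 210): 101001110001
Gen 2 (rule 30): 101111001011
Gen 3 (rule 210): 000111110001
Gen 4 (rule 30): 001100001011
Gen 5 (rule 210): 010110010001
Gen 6 (rule 30): 110101111011
Gen 7 (rule 210): 010000111001
Gen 8 (rule 30): 111001100111
Gen 9 (rule 210): 011110111011
Gen 10 (rule 30): 110000100010
Gen 11 (rule 210): 011001010101

Answer: 011001010101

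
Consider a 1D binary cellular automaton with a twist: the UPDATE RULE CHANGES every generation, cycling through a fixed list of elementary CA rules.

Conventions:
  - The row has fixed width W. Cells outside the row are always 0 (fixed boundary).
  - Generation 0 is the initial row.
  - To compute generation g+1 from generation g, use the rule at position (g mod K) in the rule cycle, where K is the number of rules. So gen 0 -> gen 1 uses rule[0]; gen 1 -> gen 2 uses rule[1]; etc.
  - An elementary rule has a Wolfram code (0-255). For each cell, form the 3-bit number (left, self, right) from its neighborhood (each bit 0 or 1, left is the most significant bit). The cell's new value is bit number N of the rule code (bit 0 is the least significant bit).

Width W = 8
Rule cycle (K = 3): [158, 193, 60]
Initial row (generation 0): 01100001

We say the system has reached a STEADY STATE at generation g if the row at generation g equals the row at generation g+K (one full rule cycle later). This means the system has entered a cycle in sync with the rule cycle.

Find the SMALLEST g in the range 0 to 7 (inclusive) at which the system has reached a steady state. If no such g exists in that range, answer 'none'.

Answer: 0

Derivation:
Gen 0: 01100001
Gen 1 (rule 158): 11010011
Gen 2 (rule 193): 01000001
Gen 3 (rule 60): 01100001
Gen 4 (rule 158): 11010011
Gen 5 (rule 193): 01000001
Gen 6 (rule 60): 01100001
Gen 7 (rule 158): 11010011
Gen 8 (rule 193): 01000001
Gen 9 (rule 60): 01100001
Gen 10 (rule 158): 11010011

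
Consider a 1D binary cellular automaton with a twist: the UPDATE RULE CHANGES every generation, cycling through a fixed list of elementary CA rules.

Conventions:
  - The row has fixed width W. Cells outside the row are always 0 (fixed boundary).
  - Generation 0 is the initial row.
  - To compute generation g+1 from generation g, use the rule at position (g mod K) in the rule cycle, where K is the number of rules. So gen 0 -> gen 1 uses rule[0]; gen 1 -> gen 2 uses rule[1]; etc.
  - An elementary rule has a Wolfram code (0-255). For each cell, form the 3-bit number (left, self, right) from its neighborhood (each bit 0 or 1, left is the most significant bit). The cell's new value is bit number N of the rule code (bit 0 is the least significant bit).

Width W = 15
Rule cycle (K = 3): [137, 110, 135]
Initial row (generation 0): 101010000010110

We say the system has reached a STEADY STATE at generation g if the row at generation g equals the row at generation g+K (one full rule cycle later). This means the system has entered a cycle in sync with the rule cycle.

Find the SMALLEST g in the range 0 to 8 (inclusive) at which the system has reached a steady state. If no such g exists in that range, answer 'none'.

Answer: none

Derivation:
Gen 0: 101010000010110
Gen 1 (rule 137): 000000111000100
Gen 2 (rule 110): 000001101001100
Gen 3 (rule 135): 111110001010001
Gen 4 (rule 137): 111100100000100
Gen 5 (rule 110): 100101100001100
Gen 6 (rule 135): 101100001110001
Gen 7 (rule 137): 001001101100100
Gen 8 (rule 110): 011011111101100
Gen 9 (rule 135): 100001111000001
Gen 10 (rule 137): 001101110011100
Gen 11 (rule 110): 011111010110100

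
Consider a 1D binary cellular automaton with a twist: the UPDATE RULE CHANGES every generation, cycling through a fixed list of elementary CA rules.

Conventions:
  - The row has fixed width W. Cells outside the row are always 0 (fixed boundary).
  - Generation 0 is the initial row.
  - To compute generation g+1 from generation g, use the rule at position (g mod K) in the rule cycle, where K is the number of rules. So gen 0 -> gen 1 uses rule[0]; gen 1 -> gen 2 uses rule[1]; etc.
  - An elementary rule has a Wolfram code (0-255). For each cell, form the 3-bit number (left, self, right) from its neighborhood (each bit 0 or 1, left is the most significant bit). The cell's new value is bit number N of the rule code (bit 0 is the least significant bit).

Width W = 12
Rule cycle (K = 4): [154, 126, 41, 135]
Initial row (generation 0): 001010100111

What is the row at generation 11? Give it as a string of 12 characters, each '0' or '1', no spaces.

Answer: 100000100000

Derivation:
Gen 0: 001010100111
Gen 1 (rule 154): 010000011110
Gen 2 (rule 126): 111000110011
Gen 3 (rule 41): 100010100010
Gen 4 (rule 135): 101110101110
Gen 5 (rule 154): 001100001101
Gen 6 (rule 126): 011110011111
Gen 7 (rule 41): 010000010000
Gen 8 (rule 135): 110111110111
Gen 9 (rule 154): 100111100110
Gen 10 (rule 126): 111100111111
Gen 11 (rule 41): 100000100000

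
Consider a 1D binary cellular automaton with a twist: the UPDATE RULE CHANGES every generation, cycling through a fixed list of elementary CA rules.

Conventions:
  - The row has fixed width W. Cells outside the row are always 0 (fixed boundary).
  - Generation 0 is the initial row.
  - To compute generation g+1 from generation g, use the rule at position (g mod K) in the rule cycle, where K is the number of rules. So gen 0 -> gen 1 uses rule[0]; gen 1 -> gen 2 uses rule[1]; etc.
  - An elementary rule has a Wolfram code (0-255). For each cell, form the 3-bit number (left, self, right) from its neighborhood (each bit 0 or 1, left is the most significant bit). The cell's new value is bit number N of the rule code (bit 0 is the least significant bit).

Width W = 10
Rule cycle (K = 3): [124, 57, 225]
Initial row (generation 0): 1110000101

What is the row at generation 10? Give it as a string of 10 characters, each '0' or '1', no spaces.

Gen 0: 1110000101
Gen 1 (rule 124): 1011000111
Gen 2 (rule 57): 0110110100
Gen 3 (rule 225): 0011011001
Gen 4 (rule 124): 0011111101
Gen 5 (rule 57): 1010000010
Gen 6 (rule 225): 0100111000
Gen 7 (rule 124): 0110101100
Gen 8 (rule 57): 0101011011
Gen 9 (rule 225): 0010101101
Gen 10 (rule 124): 0011111111

Answer: 0011111111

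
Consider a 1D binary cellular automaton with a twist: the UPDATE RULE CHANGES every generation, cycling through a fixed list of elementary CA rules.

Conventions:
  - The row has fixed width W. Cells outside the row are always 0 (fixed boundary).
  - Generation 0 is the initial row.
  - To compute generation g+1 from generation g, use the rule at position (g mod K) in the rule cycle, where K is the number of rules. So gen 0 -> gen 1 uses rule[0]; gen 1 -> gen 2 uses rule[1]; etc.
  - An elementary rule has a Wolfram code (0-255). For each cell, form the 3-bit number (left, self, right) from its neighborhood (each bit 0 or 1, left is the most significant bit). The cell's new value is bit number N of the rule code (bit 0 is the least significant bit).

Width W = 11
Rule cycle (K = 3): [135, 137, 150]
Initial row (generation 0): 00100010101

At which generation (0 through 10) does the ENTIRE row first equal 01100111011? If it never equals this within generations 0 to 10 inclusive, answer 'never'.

Answer: never

Derivation:
Gen 0: 00100010101
Gen 1 (rule 135): 11101110101
Gen 2 (rule 137): 11001100000
Gen 3 (rule 150): 00110010000
Gen 4 (rule 135): 11000110111
Gen 5 (rule 137): 10010100110
Gen 6 (rule 150): 11110111001
Gen 7 (rule 135): 01100010011
Gen 8 (rule 137): 01001000010
Gen 9 (rule 150): 11111100111
Gen 10 (rule 135): 01111001010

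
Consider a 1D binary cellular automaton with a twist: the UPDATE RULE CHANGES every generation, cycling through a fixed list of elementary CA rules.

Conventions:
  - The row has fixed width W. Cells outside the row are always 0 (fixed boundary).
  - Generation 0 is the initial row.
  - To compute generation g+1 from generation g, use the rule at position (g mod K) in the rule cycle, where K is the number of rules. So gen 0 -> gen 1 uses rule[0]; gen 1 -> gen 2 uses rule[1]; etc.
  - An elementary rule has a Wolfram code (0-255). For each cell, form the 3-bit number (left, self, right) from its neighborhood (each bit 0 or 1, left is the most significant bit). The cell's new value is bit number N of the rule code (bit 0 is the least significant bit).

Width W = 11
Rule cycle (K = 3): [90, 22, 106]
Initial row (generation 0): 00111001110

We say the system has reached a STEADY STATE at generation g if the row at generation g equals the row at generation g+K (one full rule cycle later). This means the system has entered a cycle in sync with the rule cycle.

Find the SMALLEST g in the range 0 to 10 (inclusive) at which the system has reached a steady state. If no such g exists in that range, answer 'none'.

Answer: 3

Derivation:
Gen 0: 00111001110
Gen 1 (rule 90): 01101111011
Gen 2 (rule 22): 10000000000
Gen 3 (rule 106): 00000000000
Gen 4 (rule 90): 00000000000
Gen 5 (rule 22): 00000000000
Gen 6 (rule 106): 00000000000
Gen 7 (rule 90): 00000000000
Gen 8 (rule 22): 00000000000
Gen 9 (rule 106): 00000000000
Gen 10 (rule 90): 00000000000
Gen 11 (rule 22): 00000000000
Gen 12 (rule 106): 00000000000
Gen 13 (rule 90): 00000000000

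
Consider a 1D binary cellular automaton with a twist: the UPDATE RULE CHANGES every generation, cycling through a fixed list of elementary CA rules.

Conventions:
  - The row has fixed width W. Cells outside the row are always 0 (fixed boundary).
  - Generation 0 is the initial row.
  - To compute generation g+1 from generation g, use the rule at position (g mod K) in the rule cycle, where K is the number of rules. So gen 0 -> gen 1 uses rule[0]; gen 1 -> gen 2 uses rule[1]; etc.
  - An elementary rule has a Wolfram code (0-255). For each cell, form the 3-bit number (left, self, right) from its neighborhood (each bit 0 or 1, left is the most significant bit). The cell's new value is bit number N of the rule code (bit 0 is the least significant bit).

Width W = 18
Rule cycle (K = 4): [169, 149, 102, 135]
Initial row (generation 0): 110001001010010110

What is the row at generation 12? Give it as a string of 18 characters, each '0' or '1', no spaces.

Answer: 111101101010110101

Derivation:
Gen 0: 110001001010010110
Gen 1 (rule 169): 100100000100001100
Gen 2 (rule 149): 110111110111100011
Gen 3 (rule 102): 011000011000100101
Gen 4 (rule 135): 100011100011101101
Gen 5 (rule 169): 001011001011011010
Gen 6 (rule 149): 101000101000000011
Gen 7 (rule 102): 111001111000000101
Gen 8 (rule 135): 010010110011111101
Gen 9 (rule 169): 000001100011111010
Gen 10 (rule 149): 111100011001110011
Gen 11 (rule 102): 000100101010010101
Gen 12 (rule 135): 111101101010110101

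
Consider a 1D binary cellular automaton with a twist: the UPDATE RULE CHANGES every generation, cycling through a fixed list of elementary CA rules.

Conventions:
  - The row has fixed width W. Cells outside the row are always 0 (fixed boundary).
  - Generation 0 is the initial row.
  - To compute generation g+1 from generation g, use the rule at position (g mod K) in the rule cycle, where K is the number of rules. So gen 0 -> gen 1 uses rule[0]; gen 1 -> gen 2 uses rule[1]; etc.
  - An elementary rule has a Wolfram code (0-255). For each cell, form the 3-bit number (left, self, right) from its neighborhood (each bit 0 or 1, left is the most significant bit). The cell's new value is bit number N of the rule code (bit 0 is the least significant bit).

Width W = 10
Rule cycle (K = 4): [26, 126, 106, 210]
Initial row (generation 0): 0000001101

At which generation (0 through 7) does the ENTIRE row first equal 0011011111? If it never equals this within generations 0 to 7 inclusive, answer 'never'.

Answer: never

Derivation:
Gen 0: 0000001101
Gen 1 (rule 26): 0000011000
Gen 2 (rule 126): 0000111100
Gen 3 (rule 106): 0001100100
Gen 4 (rule 210): 0010111010
Gen 5 (rule 26): 0100100001
Gen 6 (rule 126): 1111110011
Gen 7 (rule 106): 1000010111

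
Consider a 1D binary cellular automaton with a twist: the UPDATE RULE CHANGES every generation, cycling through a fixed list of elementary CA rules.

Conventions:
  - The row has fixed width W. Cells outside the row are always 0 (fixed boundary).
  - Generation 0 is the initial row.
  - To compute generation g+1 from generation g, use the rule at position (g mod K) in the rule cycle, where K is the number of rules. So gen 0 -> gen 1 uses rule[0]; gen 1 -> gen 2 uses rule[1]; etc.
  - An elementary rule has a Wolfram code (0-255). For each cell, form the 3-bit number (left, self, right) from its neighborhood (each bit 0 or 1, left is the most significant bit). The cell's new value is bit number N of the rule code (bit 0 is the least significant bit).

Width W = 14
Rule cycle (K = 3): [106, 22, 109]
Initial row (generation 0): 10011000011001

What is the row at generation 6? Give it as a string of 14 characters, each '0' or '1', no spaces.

Answer: 11101111111111

Derivation:
Gen 0: 10011000011001
Gen 1 (rule 106): 00111000111010
Gen 2 (rule 22): 01000101000011
Gen 3 (rule 109): 01010111011011
Gen 4 (rule 106): 10101101111111
Gen 5 (rule 22): 10100000000000
Gen 6 (rule 109): 11101111111111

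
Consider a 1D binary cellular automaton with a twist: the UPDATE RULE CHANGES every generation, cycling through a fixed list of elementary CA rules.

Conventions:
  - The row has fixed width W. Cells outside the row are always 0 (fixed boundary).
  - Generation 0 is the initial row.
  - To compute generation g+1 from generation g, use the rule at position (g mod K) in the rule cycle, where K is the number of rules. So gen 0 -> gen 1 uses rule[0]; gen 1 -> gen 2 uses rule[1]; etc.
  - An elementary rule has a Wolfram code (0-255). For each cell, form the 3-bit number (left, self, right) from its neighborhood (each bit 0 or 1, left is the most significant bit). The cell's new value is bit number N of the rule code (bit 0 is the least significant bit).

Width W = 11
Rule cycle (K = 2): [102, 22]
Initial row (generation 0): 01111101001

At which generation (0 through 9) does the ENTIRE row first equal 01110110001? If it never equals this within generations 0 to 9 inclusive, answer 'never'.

Answer: never

Derivation:
Gen 0: 01111101001
Gen 1 (rule 102): 10000111011
Gen 2 (rule 22): 11001000000
Gen 3 (rule 102): 01011000000
Gen 4 (rule 22): 11000100000
Gen 5 (rule 102): 01001100000
Gen 6 (rule 22): 11110010000
Gen 7 (rule 102): 00010110000
Gen 8 (rule 22): 00110001000
Gen 9 (rule 102): 01010011000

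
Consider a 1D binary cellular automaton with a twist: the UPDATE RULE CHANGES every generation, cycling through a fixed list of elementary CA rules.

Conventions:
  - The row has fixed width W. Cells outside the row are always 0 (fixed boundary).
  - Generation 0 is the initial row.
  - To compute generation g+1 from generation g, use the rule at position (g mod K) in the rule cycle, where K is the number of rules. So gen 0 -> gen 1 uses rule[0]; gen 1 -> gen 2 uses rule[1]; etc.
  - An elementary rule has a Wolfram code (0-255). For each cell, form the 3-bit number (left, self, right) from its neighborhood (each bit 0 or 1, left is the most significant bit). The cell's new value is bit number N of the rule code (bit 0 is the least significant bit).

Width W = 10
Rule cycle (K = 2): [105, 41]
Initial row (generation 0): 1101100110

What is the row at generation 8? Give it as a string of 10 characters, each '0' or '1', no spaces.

Gen 0: 1101100110
Gen 1 (rule 105): 1111100110
Gen 2 (rule 41): 1000000100
Gen 3 (rule 105): 0011110001
Gen 4 (rule 41): 1010000100
Gen 5 (rule 105): 0100110001
Gen 6 (rule 41): 0000100100
Gen 7 (rule 105): 1110000001
Gen 8 (rule 41): 1000111100

Answer: 1000111100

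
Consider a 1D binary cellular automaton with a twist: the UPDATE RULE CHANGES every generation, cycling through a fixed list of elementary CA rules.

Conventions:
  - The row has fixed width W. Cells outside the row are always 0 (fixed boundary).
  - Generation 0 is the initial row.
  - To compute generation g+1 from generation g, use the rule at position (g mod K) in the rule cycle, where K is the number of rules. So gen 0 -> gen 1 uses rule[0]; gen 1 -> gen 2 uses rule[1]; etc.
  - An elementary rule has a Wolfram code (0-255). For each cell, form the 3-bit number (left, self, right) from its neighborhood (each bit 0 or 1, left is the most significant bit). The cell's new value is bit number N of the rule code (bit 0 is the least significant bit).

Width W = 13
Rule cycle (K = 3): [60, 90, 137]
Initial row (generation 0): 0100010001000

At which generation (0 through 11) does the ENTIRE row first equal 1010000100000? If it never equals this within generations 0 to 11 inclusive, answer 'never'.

Answer: never

Derivation:
Gen 0: 0100010001000
Gen 1 (rule 60): 0110011001100
Gen 2 (rule 90): 1111111111110
Gen 3 (rule 137): 1111111111100
Gen 4 (rule 60): 1000000000010
Gen 5 (rule 90): 0100000000101
Gen 6 (rule 137): 0001111110000
Gen 7 (rule 60): 0001000001000
Gen 8 (rule 90): 0010100010100
Gen 9 (rule 137): 1000001000001
Gen 10 (rule 60): 1100001100001
Gen 11 (rule 90): 1110011110010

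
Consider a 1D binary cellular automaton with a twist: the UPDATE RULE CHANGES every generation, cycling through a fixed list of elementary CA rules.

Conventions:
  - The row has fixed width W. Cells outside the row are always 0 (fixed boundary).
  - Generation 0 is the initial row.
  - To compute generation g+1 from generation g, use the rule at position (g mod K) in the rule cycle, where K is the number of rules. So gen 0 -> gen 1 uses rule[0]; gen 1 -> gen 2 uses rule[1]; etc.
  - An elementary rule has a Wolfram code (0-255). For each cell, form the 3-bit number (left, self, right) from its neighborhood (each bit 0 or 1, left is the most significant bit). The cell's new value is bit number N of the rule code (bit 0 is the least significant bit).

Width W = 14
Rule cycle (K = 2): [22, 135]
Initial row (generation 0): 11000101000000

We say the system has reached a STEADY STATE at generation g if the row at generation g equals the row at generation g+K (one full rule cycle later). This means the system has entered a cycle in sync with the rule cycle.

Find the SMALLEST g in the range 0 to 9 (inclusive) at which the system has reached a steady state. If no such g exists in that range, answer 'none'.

Answer: 5

Derivation:
Gen 0: 11000101000000
Gen 1 (rule 22): 00101101100000
Gen 2 (rule 135): 11100000001111
Gen 3 (rule 22): 00010000010000
Gen 4 (rule 135): 11110111110111
Gen 5 (rule 22): 00000000000000
Gen 6 (rule 135): 11111111111111
Gen 7 (rule 22): 00000000000000
Gen 8 (rule 135): 11111111111111
Gen 9 (rule 22): 00000000000000
Gen 10 (rule 135): 11111111111111
Gen 11 (rule 22): 00000000000000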